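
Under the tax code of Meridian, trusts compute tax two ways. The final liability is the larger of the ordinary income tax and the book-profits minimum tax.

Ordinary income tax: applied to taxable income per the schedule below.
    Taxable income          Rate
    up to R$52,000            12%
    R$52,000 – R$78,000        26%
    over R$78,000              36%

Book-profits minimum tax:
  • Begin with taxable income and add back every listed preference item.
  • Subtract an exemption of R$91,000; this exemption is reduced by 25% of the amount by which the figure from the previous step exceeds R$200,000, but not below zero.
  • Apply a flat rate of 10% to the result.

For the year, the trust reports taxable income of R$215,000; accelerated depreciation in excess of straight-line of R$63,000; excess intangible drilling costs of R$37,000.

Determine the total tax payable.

R$62,320

Book-profits minimum tax:
  Adjusted income: R$215,000 + R$63,000 + R$37,000 = R$315,000
  Exemption: R$91,000 − 25% × (R$315,000 − R$200,000) = R$91,000 − R$28,750 = R$62,250
  Base: R$315,000 − R$62,250 = R$252,750
  R$252,750 × 10% = R$25,275

Ordinary income tax:
  R$52,000 × 12% = R$6,240
  R$26,000 × 26% = R$6,760
  R$137,000 × 36% = R$49,320
  → R$62,320

R$62,320 > R$25,275, so the ordinary income tax governs.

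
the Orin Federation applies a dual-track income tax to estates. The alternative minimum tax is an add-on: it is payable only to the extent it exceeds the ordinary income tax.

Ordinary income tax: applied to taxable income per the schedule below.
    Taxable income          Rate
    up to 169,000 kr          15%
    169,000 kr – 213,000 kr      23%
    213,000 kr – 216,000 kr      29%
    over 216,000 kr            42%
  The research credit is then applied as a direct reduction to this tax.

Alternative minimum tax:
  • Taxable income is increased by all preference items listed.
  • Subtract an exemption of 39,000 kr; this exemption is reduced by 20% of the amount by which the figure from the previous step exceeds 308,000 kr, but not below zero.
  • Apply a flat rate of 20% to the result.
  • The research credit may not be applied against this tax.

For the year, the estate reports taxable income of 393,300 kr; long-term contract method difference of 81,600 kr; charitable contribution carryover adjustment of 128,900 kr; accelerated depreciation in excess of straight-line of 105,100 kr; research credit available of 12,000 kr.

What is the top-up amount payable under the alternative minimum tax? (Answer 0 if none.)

Alternative minimum tax:
  Adjusted income: 393,300 kr + 81,600 kr + 128,900 kr + 105,100 kr = 708,900 kr
  Exemption: 20% × (708,900 kr − 308,000 kr) = 80,180 kr ≥ 39,000 kr, so the exemption is fully phased out
  Base: 708,900 kr − 0 kr = 708,900 kr
  708,900 kr × 20% = 141,780 kr

Ordinary income tax:
  169,000 kr × 15% = 25,350 kr
  44,000 kr × 23% = 10,120 kr
  3,000 kr × 29% = 870 kr
  177,300 kr × 42% = 74,466 kr
  → 110,806 kr
  Less research credit 12,000 kr → 98,806 kr

Excess of alternative minimum tax over ordinary income tax: 141,780 kr − 98,806 kr = 42,974 kr.

42,974 kr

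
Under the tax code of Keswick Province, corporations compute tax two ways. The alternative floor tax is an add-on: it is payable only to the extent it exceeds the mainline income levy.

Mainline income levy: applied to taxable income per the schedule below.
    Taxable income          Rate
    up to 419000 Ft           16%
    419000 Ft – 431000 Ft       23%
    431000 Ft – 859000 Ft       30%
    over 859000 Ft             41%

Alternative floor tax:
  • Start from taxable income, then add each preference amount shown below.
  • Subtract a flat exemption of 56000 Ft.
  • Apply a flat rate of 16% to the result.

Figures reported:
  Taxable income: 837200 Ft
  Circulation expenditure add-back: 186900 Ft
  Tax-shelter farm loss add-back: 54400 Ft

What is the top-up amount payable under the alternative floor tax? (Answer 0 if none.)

Mainline income levy:
  419000 Ft × 16% = 67040 Ft
  12000 Ft × 23% = 2760 Ft
  406200 Ft × 30% = 121860 Ft
  → 191660 Ft

Alternative floor tax:
  Adjusted income: 837200 Ft + 186900 Ft + 54400 Ft = 1078500 Ft
  Less exemption 56000 Ft → base 1022500 Ft
  1022500 Ft × 16% = 163600 Ft

163600 Ft ≤ 191660 Ft, so no add-on is due.

0 Ft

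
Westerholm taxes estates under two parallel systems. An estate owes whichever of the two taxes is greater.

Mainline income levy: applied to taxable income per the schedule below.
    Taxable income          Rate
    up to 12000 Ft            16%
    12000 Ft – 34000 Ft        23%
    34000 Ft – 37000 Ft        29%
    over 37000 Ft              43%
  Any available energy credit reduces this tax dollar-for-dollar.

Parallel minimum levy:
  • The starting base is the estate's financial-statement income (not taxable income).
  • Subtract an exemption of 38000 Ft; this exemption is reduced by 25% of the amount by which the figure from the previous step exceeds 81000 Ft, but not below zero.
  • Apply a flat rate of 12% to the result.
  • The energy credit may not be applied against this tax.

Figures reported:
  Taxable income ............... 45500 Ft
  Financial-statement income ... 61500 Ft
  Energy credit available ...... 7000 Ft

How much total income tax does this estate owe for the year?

4505 Ft

Parallel minimum levy:
  Base (financial-statement income): 61500 Ft
  Exemption: 61500 Ft ≤ 81000 Ft, so full 38000 Ft applies
  Base: 61500 Ft − 38000 Ft = 23500 Ft
  23500 Ft × 12% = 2820 Ft

Mainline income levy:
  12000 Ft × 16% = 1920 Ft
  22000 Ft × 23% = 5060 Ft
  3000 Ft × 29% = 870 Ft
  8500 Ft × 43% = 3655 Ft
  → 11505 Ft
  Less energy credit 7000 Ft → 4505 Ft

4505 Ft > 2820 Ft, so the mainline income levy governs.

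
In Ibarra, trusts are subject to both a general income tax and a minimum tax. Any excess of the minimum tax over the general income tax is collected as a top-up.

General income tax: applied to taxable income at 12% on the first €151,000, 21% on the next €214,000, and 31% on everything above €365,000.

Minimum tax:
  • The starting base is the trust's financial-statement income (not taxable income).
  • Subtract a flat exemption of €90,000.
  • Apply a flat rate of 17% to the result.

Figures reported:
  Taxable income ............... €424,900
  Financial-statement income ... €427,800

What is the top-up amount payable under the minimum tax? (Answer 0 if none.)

General income tax:
  €151,000 × 12% = €18,120
  €214,000 × 21% = €44,940
  €59,900 × 31% = €18,569
  → €81,629

Minimum tax:
  Base (financial-statement income): €427,800
  Less exemption €90,000 → base €337,800
  €337,800 × 17% = €57,426

€57,426 ≤ €81,629, so no add-on is due.

€0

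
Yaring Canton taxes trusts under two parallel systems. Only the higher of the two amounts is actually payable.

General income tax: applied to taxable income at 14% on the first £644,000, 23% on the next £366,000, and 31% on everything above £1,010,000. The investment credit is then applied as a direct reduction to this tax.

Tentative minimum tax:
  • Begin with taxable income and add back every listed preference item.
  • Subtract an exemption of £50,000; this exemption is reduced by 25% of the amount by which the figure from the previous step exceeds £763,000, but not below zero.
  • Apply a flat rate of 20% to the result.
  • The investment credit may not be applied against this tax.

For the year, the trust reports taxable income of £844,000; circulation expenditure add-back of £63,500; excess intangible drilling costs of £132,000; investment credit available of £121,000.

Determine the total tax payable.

General income tax:
  £644,000 × 14% = £90,160
  £200,000 × 23% = £46,000
  → £136,160
  Less investment credit £121,000 → £15,160

Tentative minimum tax:
  Adjusted income: £844,000 + £63,500 + £132,000 = £1,039,500
  Exemption: 25% × (£1,039,500 − £763,000) = £69,125 ≥ £50,000, so the exemption is fully phased out
  Base: £1,039,500 − £0 = £1,039,500
  £1,039,500 × 20% = £207,900

£207,900 > £15,160, so the tentative minimum tax is the binding amount.

£207,900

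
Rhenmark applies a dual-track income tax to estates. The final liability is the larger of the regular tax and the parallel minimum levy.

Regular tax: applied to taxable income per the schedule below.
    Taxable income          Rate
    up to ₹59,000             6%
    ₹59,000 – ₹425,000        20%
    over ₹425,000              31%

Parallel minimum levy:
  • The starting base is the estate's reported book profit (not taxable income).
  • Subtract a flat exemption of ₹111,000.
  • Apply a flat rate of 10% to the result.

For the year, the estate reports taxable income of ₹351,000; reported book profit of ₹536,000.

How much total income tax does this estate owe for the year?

Regular tax:
  ₹59,000 × 6% = ₹3,540
  ₹292,000 × 20% = ₹58,400
  → ₹61,940

Parallel minimum levy:
  Base (reported book profit): ₹536,000
  Less exemption ₹111,000 → base ₹425,000
  ₹425,000 × 10% = ₹42,500

₹61,940 > ₹42,500, so the regular tax governs.

₹61,940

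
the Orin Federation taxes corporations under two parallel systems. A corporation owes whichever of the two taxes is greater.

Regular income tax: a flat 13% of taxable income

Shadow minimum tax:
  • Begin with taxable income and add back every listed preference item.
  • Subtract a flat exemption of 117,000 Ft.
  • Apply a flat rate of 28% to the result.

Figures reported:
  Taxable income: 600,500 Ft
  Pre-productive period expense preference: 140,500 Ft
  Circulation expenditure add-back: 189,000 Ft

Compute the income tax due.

Shadow minimum tax:
  Adjusted income: 600,500 Ft + 140,500 Ft + 189,000 Ft = 930,000 Ft
  Less exemption 117,000 Ft → base 813,000 Ft
  813,000 Ft × 28% = 227,640 Ft

Regular income tax:
  600,500 Ft × 13% = 78,065 Ft

227,640 Ft > 78,065 Ft, so the shadow minimum tax is the binding amount.

227,640 Ft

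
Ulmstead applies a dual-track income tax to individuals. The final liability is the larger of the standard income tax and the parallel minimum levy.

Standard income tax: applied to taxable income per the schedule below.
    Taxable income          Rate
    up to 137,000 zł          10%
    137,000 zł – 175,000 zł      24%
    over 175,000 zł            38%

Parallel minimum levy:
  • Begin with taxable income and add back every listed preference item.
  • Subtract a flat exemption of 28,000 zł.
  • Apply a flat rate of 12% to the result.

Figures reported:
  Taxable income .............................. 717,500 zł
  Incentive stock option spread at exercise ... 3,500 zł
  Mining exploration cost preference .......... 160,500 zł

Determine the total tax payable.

Parallel minimum levy:
  Adjusted income: 717,500 zł + 3,500 zł + 160,500 zł = 881,500 zł
  Less exemption 28,000 zł → base 853,500 zł
  853,500 zł × 12% = 102,420 zł

Standard income tax:
  137,000 zł × 10% = 13,700 zł
  38,000 zł × 24% = 9,120 zł
  542,500 zł × 38% = 206,150 zł
  → 228,970 zł

228,970 zł > 102,420 zł, so the standard income tax governs.

228,970 zł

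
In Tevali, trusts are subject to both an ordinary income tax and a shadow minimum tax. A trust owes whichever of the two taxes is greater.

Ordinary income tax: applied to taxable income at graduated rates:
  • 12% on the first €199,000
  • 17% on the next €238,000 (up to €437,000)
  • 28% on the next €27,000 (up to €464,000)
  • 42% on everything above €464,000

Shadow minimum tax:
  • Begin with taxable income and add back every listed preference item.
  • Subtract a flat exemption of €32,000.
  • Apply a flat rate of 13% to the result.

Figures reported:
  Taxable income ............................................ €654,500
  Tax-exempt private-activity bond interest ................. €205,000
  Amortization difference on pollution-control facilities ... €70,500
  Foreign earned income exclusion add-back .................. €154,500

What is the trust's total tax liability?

Shadow minimum tax:
  Adjusted income: €654,500 + €205,000 + €70,500 + €154,500 = €1,084,500
  Less exemption €32,000 → base €1,052,500
  €1,052,500 × 13% = €136,825

Ordinary income tax:
  €199,000 × 12% = €23,880
  €238,000 × 17% = €40,460
  €27,000 × 28% = €7,560
  €190,500 × 42% = €80,010
  → €151,910

€151,910 > €136,825, so the ordinary income tax governs.

€151,910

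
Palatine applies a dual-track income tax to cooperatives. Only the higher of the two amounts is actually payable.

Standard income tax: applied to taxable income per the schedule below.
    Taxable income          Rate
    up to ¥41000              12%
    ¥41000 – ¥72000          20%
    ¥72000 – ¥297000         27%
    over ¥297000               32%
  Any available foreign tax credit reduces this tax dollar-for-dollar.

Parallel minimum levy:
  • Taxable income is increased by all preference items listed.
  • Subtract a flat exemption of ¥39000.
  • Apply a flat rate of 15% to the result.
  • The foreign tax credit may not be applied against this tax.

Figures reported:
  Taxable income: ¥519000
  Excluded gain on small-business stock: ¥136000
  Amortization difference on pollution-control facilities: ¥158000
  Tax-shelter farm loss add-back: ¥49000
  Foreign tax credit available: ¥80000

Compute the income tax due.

Parallel minimum levy:
  Adjusted income: ¥519000 + ¥136000 + ¥158000 + ¥49000 = ¥862000
  Less exemption ¥39000 → base ¥823000
  ¥823000 × 15% = ¥123450

Standard income tax:
  ¥41000 × 12% = ¥4920
  ¥31000 × 20% = ¥6200
  ¥225000 × 27% = ¥60750
  ¥222000 × 32% = ¥71040
  → ¥142910
  Less foreign tax credit ¥80000 → ¥62910

¥123450 > ¥62910, so the parallel minimum levy is the binding amount.

¥123450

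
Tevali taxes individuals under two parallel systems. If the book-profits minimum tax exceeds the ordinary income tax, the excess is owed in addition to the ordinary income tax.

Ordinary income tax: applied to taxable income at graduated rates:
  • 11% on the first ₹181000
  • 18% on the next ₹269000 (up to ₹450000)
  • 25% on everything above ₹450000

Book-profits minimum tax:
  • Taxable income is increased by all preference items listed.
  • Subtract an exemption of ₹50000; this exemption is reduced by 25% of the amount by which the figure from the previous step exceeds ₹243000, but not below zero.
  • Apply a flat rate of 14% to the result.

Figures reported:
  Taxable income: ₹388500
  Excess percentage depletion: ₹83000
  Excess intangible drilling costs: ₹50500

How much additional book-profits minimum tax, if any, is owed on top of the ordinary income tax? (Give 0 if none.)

₹15820

Ordinary income tax:
  ₹181000 × 11% = ₹19910
  ₹207500 × 18% = ₹37350
  → ₹57260

Book-profits minimum tax:
  Adjusted income: ₹388500 + ₹83000 + ₹50500 = ₹522000
  Exemption: 25% × (₹522000 − ₹243000) = ₹69750 ≥ ₹50000, so the exemption is fully phased out
  Base: ₹522000 − ₹0 = ₹522000
  ₹522000 × 14% = ₹73080

Excess of book-profits minimum tax over ordinary income tax: ₹73080 − ₹57260 = ₹15820.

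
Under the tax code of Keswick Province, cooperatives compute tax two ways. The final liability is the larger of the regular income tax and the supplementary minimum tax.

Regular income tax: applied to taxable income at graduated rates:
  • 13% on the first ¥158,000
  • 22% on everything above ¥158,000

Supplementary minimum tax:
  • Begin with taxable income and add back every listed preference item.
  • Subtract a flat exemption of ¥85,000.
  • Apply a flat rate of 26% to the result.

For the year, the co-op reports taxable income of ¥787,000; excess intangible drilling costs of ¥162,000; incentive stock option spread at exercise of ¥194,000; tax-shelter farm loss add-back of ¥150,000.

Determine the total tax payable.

¥314,080

Supplementary minimum tax:
  Adjusted income: ¥787,000 + ¥162,000 + ¥194,000 + ¥150,000 = ¥1,293,000
  Less exemption ¥85,000 → base ¥1,208,000
  ¥1,208,000 × 26% = ¥314,080

Regular income tax:
  ¥158,000 × 13% = ¥20,540
  ¥629,000 × 22% = ¥138,380
  → ¥158,920

¥314,080 > ¥158,920, so the supplementary minimum tax is the binding amount.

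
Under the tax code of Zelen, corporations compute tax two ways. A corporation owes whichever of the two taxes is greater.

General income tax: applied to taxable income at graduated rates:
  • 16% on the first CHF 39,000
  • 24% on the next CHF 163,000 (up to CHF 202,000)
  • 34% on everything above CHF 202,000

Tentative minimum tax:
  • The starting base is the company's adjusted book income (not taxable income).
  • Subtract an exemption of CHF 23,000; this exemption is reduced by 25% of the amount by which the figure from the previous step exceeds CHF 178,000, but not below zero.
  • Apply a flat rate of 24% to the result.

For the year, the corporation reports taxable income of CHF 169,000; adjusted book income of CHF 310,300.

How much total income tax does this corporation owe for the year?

CHF 74,472

General income tax:
  CHF 39,000 × 16% = CHF 6,240
  CHF 130,000 × 24% = CHF 31,200
  → CHF 37,440

Tentative minimum tax:
  Base (adjusted book income): CHF 310,300
  Exemption: 25% × (CHF 310,300 − CHF 178,000) = CHF 33,075 ≥ CHF 23,000, so the exemption is fully phased out
  Base: CHF 310,300 − CHF 0 = CHF 310,300
  CHF 310,300 × 24% = CHF 74,472

CHF 74,472 > CHF 37,440, so the tentative minimum tax is the binding amount.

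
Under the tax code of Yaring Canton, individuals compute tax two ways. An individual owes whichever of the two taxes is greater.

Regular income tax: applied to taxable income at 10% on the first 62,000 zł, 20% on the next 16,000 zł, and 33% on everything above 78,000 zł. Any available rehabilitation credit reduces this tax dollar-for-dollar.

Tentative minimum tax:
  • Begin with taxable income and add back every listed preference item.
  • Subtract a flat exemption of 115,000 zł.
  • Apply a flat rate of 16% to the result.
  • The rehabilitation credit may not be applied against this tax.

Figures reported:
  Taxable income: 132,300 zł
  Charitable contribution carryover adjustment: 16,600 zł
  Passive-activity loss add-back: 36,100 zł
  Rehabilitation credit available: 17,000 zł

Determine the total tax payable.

11,200 zł

Regular income tax:
  62,000 zł × 10% = 6,200 zł
  16,000 zł × 20% = 3,200 zł
  54,300 zł × 33% = 17,919 zł
  → 27,319 zł
  Less rehabilitation credit 17,000 zł → 10,319 zł

Tentative minimum tax:
  Adjusted income: 132,300 zł + 16,600 zł + 36,100 zł = 185,000 zł
  Less exemption 115,000 zł → base 70,000 zł
  70,000 zł × 16% = 11,200 zł

11,200 zł > 10,319 zł, so the tentative minimum tax is the binding amount.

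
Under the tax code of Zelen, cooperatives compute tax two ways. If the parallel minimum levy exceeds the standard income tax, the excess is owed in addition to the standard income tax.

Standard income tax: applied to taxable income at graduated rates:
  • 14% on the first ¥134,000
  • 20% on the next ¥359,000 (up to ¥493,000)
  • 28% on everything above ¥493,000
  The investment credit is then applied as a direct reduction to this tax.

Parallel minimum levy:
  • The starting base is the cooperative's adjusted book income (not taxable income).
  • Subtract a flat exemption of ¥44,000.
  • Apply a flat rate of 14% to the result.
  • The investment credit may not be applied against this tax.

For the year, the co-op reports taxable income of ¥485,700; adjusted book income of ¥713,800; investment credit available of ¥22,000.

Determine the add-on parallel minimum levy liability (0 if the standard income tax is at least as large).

Parallel minimum levy:
  Base (adjusted book income): ¥713,800
  Less exemption ¥44,000 → base ¥669,800
  ¥669,800 × 14% = ¥93,772

Standard income tax:
  ¥134,000 × 14% = ¥18,760
  ¥351,700 × 20% = ¥70,340
  → ¥89,100
  Less investment credit ¥22,000 → ¥67,100

Excess of parallel minimum levy over standard income tax: ¥93,772 − ¥67,100 = ¥26,672.

¥26,672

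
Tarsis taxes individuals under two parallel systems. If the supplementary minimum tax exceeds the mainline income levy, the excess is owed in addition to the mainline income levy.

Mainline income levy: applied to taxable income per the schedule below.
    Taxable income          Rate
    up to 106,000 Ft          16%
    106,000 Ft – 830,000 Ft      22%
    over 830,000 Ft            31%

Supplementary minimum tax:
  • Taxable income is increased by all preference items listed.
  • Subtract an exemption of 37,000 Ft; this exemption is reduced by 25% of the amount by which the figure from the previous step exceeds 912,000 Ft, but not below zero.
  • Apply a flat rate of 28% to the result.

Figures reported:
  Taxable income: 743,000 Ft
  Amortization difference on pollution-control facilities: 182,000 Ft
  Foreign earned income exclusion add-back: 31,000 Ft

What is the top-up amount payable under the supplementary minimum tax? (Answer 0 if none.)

103,300 Ft

Mainline income levy:
  106,000 Ft × 16% = 16,960 Ft
  637,000 Ft × 22% = 140,140 Ft
  → 157,100 Ft

Supplementary minimum tax:
  Adjusted income: 743,000 Ft + 182,000 Ft + 31,000 Ft = 956,000 Ft
  Exemption: 37,000 Ft − 25% × (956,000 Ft − 912,000 Ft) = 37,000 Ft − 11,000 Ft = 26,000 Ft
  Base: 956,000 Ft − 26,000 Ft = 930,000 Ft
  930,000 Ft × 28% = 260,400 Ft

Excess of supplementary minimum tax over mainline income levy: 260,400 Ft − 157,100 Ft = 103,300 Ft.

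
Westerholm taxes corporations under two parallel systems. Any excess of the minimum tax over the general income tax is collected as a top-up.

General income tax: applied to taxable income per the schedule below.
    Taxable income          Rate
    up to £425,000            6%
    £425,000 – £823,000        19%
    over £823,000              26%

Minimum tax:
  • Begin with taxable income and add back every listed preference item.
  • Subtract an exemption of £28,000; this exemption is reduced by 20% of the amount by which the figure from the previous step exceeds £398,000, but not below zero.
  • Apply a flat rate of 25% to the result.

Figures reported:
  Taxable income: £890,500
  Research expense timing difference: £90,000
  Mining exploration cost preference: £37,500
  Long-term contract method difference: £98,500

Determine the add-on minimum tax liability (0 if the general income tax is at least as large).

General income tax:
  £425,000 × 6% = £25,500
  £398,000 × 19% = £75,620
  £67,500 × 26% = £17,550
  → £118,670

Minimum tax:
  Adjusted income: £890,500 + £90,000 + £37,500 + £98,500 = £1,116,500
  Exemption: 20% × (£1,116,500 − £398,000) = £143,700 ≥ £28,000, so the exemption is fully phased out
  Base: £1,116,500 − £0 = £1,116,500
  £1,116,500 × 25% = £279,125

Excess of minimum tax over general income tax: £279,125 − £118,670 = £160,455.

£160,455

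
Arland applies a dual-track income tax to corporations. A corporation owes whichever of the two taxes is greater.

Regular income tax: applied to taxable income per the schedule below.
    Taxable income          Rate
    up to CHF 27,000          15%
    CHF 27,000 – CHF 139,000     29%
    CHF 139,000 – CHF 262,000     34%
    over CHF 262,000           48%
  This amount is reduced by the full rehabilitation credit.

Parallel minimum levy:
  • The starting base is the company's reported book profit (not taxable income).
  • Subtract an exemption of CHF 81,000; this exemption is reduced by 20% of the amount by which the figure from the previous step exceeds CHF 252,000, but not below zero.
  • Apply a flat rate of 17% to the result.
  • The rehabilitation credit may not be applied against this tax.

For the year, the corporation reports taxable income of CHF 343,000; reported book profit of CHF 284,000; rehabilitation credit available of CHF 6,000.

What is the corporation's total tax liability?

CHF 111,230

Regular income tax:
  CHF 27,000 × 15% = CHF 4,050
  CHF 112,000 × 29% = CHF 32,480
  CHF 123,000 × 34% = CHF 41,820
  CHF 81,000 × 48% = CHF 38,880
  → CHF 117,230
  Less rehabilitation credit CHF 6,000 → CHF 111,230

Parallel minimum levy:
  Base (reported book profit): CHF 284,000
  Exemption: CHF 81,000 − 20% × (CHF 284,000 − CHF 252,000) = CHF 81,000 − CHF 6,400 = CHF 74,600
  Base: CHF 284,000 − CHF 74,600 = CHF 209,400
  CHF 209,400 × 17% = CHF 35,598

CHF 111,230 > CHF 35,598, so the regular income tax governs.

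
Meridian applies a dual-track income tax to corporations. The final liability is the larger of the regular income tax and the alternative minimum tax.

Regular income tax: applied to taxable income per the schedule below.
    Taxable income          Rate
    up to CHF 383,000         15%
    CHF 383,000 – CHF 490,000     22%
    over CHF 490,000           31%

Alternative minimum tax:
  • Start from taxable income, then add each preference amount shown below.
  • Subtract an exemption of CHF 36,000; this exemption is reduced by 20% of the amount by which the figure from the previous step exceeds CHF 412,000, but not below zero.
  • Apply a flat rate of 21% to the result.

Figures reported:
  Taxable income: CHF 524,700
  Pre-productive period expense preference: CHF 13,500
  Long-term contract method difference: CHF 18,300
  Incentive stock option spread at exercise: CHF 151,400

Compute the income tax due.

CHF 148,659

Regular income tax:
  CHF 383,000 × 15% = CHF 57,450
  CHF 107,000 × 22% = CHF 23,540
  CHF 34,700 × 31% = CHF 10,757
  → CHF 91,747

Alternative minimum tax:
  Adjusted income: CHF 524,700 + CHF 13,500 + CHF 18,300 + CHF 151,400 = CHF 707,900
  Exemption: 20% × (CHF 707,900 − CHF 412,000) = CHF 59,180 ≥ CHF 36,000, so the exemption is fully phased out
  Base: CHF 707,900 − CHF 0 = CHF 707,900
  CHF 707,900 × 21% = CHF 148,659

CHF 148,659 > CHF 91,747, so the alternative minimum tax is the binding amount.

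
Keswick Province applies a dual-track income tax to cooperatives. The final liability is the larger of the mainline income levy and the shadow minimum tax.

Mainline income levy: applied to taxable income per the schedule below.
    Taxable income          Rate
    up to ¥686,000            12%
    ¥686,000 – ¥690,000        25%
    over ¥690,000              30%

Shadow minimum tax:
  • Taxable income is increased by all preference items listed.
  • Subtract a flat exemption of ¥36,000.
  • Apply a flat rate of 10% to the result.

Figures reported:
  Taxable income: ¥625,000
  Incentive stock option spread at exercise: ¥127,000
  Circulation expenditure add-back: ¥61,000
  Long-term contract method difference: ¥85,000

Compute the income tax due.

¥86,200

Shadow minimum tax:
  Adjusted income: ¥625,000 + ¥127,000 + ¥61,000 + ¥85,000 = ¥898,000
  Less exemption ¥36,000 → base ¥862,000
  ¥862,000 × 10% = ¥86,200

Mainline income levy:
  ¥625,000 × 12% = ¥75,000

¥86,200 > ¥75,000, so the shadow minimum tax is the binding amount.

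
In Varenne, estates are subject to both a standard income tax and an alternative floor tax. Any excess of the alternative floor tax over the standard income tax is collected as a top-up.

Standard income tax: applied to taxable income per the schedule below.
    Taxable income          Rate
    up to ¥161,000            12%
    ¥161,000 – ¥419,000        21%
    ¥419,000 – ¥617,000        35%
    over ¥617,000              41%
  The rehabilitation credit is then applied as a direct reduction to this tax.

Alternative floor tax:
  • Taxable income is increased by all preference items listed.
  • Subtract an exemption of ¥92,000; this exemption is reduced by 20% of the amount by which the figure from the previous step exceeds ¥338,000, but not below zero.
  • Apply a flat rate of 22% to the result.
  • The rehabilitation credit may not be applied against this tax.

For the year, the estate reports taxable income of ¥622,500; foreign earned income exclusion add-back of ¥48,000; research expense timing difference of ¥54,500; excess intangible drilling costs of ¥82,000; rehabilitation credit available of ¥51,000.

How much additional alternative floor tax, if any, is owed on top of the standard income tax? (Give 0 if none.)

¥83,485

Alternative floor tax:
  Adjusted income: ¥622,500 + ¥48,000 + ¥54,500 + ¥82,000 = ¥807,000
  Exemption: 20% × (¥807,000 − ¥338,000) = ¥93,800 ≥ ¥92,000, so the exemption is fully phased out
  Base: ¥807,000 − ¥0 = ¥807,000
  ¥807,000 × 22% = ¥177,540

Standard income tax:
  ¥161,000 × 12% = ¥19,320
  ¥258,000 × 21% = ¥54,180
  ¥198,000 × 35% = ¥69,300
  ¥5,500 × 41% = ¥2,255
  → ¥145,055
  Less rehabilitation credit ¥51,000 → ¥94,055

Excess of alternative floor tax over standard income tax: ¥177,540 − ¥94,055 = ¥83,485.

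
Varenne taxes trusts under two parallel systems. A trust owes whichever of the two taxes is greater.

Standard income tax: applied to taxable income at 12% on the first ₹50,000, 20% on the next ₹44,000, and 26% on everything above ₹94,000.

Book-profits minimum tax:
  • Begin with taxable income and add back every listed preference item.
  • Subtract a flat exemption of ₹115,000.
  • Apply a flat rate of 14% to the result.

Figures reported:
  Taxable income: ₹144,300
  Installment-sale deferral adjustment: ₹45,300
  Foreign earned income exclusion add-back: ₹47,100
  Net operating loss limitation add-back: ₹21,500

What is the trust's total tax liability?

₹27,878

Book-profits minimum tax:
  Adjusted income: ₹144,300 + ₹45,300 + ₹47,100 + ₹21,500 = ₹258,200
  Less exemption ₹115,000 → base ₹143,200
  ₹143,200 × 14% = ₹20,048

Standard income tax:
  ₹50,000 × 12% = ₹6,000
  ₹44,000 × 20% = ₹8,800
  ₹50,300 × 26% = ₹13,078
  → ₹27,878

₹27,878 > ₹20,048, so the standard income tax governs.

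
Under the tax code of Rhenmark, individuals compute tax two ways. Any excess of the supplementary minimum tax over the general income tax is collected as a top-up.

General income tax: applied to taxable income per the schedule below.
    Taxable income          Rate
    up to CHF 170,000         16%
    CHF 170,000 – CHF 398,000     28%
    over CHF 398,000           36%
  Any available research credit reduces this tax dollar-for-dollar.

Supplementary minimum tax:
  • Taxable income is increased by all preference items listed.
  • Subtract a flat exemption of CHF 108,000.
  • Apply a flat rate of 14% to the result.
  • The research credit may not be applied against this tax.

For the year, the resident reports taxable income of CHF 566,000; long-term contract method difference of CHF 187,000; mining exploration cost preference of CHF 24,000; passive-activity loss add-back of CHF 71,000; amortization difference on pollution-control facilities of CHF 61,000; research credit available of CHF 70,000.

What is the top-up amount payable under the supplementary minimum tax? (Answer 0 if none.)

CHF 30,620

General income tax:
  CHF 170,000 × 16% = CHF 27,200
  CHF 228,000 × 28% = CHF 63,840
  CHF 168,000 × 36% = CHF 60,480
  → CHF 151,520
  Less research credit CHF 70,000 → CHF 81,520

Supplementary minimum tax:
  Adjusted income: CHF 566,000 + CHF 187,000 + CHF 24,000 + CHF 71,000 + CHF 61,000 = CHF 909,000
  Less exemption CHF 108,000 → base CHF 801,000
  CHF 801,000 × 14% = CHF 112,140

Excess of supplementary minimum tax over general income tax: CHF 112,140 − CHF 81,520 = CHF 30,620.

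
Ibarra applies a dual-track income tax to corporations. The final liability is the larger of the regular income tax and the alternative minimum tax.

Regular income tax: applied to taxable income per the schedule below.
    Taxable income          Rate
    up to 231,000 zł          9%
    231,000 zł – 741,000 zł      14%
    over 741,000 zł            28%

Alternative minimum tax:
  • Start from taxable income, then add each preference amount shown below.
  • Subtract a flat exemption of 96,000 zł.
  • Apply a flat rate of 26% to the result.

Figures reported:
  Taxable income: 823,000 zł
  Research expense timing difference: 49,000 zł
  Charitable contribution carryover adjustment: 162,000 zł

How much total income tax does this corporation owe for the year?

Regular income tax:
  231,000 zł × 9% = 20,790 zł
  510,000 zł × 14% = 71,400 zł
  82,000 zł × 28% = 22,960 zł
  → 115,150 zł

Alternative minimum tax:
  Adjusted income: 823,000 zł + 49,000 zł + 162,000 zł = 1,034,000 zł
  Less exemption 96,000 zł → base 938,000 zł
  938,000 zł × 26% = 243,880 zł

243,880 zł > 115,150 zł, so the alternative minimum tax is the binding amount.

243,880 zł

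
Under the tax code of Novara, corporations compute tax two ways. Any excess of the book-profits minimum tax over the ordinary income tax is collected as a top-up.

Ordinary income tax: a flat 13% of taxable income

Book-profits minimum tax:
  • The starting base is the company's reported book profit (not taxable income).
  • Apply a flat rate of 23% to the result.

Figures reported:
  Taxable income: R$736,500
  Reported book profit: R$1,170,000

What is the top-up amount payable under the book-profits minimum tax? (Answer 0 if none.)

R$173,355

Book-profits minimum tax:
  Base (reported book profit): R$1,170,000
  R$1,170,000 × 23% = R$269,100

Ordinary income tax:
  R$736,500 × 13% = R$95,745

Excess of book-profits minimum tax over ordinary income tax: R$269,100 − R$95,745 = R$173,355.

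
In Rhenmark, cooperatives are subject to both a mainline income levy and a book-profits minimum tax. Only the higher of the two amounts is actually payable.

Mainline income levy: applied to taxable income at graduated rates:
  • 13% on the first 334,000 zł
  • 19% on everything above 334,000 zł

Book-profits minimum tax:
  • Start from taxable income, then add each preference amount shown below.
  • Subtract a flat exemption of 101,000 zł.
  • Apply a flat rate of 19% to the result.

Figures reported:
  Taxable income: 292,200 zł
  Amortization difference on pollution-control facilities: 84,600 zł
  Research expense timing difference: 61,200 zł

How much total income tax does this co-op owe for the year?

64,030 zł

Book-profits minimum tax:
  Adjusted income: 292,200 zł + 84,600 zł + 61,200 zł = 438,000 zł
  Less exemption 101,000 zł → base 337,000 zł
  337,000 zł × 19% = 64,030 zł

Mainline income levy:
  292,200 zł × 13% = 37,986 zł

64,030 zł > 37,986 zł, so the book-profits minimum tax is the binding amount.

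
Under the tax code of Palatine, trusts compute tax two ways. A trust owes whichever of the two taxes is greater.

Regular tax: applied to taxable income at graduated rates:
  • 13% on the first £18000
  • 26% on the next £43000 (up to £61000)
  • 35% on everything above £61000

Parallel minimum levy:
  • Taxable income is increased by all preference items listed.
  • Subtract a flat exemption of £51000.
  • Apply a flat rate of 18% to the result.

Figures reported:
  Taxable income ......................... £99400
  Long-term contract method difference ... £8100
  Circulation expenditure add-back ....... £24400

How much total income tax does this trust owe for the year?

Parallel minimum levy:
  Adjusted income: £99400 + £8100 + £24400 = £131900
  Less exemption £51000 → base £80900
  £80900 × 18% = £14562

Regular tax:
  £18000 × 13% = £2340
  £43000 × 26% = £11180
  £38400 × 35% = £13440
  → £26960

£26960 > £14562, so the regular tax governs.

£26960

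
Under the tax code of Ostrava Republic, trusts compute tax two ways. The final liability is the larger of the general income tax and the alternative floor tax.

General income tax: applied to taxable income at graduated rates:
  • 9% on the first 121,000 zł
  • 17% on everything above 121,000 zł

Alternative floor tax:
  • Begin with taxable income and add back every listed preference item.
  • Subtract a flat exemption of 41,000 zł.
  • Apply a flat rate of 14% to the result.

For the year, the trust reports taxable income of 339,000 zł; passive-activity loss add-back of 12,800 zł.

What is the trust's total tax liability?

47,950 zł

Alternative floor tax:
  Adjusted income: 339,000 zł + 12,800 zł = 351,800 zł
  Less exemption 41,000 zł → base 310,800 zł
  310,800 zł × 14% = 43,512 zł

General income tax:
  121,000 zł × 9% = 10,890 zł
  218,000 zł × 17% = 37,060 zł
  → 47,950 zł

47,950 zł > 43,512 zł, so the general income tax governs.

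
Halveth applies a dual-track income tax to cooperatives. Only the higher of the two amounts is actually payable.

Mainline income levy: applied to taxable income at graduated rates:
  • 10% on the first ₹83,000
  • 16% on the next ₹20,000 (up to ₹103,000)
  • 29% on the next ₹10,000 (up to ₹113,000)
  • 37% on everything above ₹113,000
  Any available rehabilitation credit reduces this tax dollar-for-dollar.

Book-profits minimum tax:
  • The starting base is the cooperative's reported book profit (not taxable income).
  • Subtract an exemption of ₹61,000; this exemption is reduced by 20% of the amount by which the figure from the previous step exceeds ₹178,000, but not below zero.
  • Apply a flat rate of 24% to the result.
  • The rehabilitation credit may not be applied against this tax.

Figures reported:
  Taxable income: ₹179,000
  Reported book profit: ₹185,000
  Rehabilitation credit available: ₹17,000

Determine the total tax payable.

₹30,096

Book-profits minimum tax:
  Base (reported book profit): ₹185,000
  Exemption: ₹61,000 − 20% × (₹185,000 − ₹178,000) = ₹61,000 − ₹1,400 = ₹59,600
  Base: ₹185,000 − ₹59,600 = ₹125,400
  ₹125,400 × 24% = ₹30,096

Mainline income levy:
  ₹83,000 × 10% = ₹8,300
  ₹20,000 × 16% = ₹3,200
  ₹10,000 × 29% = ₹2,900
  ₹66,000 × 37% = ₹24,420
  → ₹38,820
  Less rehabilitation credit ₹17,000 → ₹21,820

₹30,096 > ₹21,820, so the book-profits minimum tax is the binding amount.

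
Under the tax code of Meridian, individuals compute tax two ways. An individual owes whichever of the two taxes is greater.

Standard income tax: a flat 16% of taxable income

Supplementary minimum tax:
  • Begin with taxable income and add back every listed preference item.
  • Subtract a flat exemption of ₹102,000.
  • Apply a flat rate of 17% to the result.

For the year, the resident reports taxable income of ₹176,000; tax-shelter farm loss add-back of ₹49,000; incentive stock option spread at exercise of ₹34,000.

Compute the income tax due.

₹28,160

Standard income tax:
  ₹176,000 × 16% = ₹28,160

Supplementary minimum tax:
  Adjusted income: ₹176,000 + ₹49,000 + ₹34,000 = ₹259,000
  Less exemption ₹102,000 → base ₹157,000
  ₹157,000 × 17% = ₹26,690

₹28,160 > ₹26,690, so the standard income tax governs.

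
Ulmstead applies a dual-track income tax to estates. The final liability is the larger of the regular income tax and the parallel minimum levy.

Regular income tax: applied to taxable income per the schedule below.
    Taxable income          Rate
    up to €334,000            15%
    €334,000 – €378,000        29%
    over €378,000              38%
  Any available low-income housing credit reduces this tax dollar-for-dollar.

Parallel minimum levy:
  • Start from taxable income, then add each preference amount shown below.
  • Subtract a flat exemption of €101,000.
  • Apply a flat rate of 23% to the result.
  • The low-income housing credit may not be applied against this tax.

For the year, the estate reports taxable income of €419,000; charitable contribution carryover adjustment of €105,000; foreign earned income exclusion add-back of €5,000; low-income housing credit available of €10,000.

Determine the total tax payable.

€98,440

Parallel minimum levy:
  Adjusted income: €419,000 + €105,000 + €5,000 = €529,000
  Less exemption €101,000 → base €428,000
  €428,000 × 23% = €98,440

Regular income tax:
  €334,000 × 15% = €50,100
  €44,000 × 29% = €12,760
  €41,000 × 38% = €15,580
  → €78,440
  Less low-income housing credit €10,000 → €68,440

€98,440 > €68,440, so the parallel minimum levy is the binding amount.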